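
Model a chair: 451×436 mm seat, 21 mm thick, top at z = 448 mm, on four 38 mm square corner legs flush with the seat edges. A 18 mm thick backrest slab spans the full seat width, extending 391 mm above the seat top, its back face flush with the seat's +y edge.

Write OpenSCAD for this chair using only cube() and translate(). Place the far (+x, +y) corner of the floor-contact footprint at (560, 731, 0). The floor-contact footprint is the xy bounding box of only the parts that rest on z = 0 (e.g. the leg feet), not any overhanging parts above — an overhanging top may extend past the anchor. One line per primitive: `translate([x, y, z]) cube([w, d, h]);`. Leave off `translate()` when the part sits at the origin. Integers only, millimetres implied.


translate([109, 295, 427]) cube([451, 436, 21]);
translate([109, 295, 0]) cube([38, 38, 427]);
translate([522, 295, 0]) cube([38, 38, 427]);
translate([109, 693, 0]) cube([38, 38, 427]);
translate([522, 693, 0]) cube([38, 38, 427]);
translate([109, 713, 448]) cube([451, 18, 391]);


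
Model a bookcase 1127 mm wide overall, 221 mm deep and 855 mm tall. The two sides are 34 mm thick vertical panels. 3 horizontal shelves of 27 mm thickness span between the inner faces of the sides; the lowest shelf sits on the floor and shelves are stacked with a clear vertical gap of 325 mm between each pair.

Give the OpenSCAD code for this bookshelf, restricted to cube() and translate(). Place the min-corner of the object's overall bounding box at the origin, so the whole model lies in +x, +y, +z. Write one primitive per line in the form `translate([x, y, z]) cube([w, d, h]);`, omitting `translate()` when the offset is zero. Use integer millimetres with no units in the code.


cube([34, 221, 855]);
translate([1093, 0, 0]) cube([34, 221, 855]);
translate([34, 0, 0]) cube([1059, 221, 27]);
translate([34, 0, 352]) cube([1059, 221, 27]);
translate([34, 0, 704]) cube([1059, 221, 27]);


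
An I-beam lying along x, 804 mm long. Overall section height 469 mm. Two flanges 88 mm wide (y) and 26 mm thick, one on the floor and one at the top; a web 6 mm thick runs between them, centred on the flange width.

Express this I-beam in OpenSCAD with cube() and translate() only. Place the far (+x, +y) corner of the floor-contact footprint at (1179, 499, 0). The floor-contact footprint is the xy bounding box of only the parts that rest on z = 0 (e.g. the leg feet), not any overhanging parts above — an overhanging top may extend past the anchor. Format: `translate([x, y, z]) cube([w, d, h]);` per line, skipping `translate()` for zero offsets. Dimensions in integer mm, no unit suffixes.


translate([375, 411, 0]) cube([804, 88, 26]);
translate([375, 452, 26]) cube([804, 6, 417]);
translate([375, 411, 443]) cube([804, 88, 26]);


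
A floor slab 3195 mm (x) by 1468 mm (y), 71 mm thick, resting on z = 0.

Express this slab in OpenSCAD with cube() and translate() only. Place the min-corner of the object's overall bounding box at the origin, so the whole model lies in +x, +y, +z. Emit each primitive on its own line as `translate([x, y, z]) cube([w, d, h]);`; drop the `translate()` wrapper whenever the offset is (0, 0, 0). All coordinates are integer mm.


cube([3195, 1468, 71]);


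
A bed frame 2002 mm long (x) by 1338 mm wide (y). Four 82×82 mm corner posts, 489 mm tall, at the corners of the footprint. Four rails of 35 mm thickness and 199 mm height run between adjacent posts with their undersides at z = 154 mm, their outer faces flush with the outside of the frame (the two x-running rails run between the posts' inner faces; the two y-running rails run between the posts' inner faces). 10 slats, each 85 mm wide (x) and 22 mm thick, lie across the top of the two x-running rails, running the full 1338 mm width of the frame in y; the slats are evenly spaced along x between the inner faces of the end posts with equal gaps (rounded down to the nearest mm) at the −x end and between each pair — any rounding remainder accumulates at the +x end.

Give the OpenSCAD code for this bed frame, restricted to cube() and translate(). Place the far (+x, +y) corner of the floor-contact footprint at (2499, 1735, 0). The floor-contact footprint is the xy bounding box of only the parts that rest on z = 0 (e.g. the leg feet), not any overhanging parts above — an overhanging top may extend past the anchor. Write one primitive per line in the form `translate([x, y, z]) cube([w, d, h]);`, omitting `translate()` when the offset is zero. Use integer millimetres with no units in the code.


translate([497, 397, 0]) cube([82, 82, 489]);
translate([497, 1653, 0]) cube([82, 82, 489]);
translate([2417, 397, 0]) cube([82, 82, 489]);
translate([2417, 1653, 0]) cube([82, 82, 489]);
translate([579, 397, 154]) cube([1838, 35, 199]);
translate([579, 1700, 154]) cube([1838, 35, 199]);
translate([497, 479, 154]) cube([35, 1174, 199]);
translate([2464, 479, 154]) cube([35, 1174, 199]);
translate([668, 397, 353]) cube([85, 1338, 22]);
translate([842, 397, 353]) cube([85, 1338, 22]);
translate([1016, 397, 353]) cube([85, 1338, 22]);
translate([1190, 397, 353]) cube([85, 1338, 22]);
translate([1364, 397, 353]) cube([85, 1338, 22]);
translate([1538, 397, 353]) cube([85, 1338, 22]);
translate([1712, 397, 353]) cube([85, 1338, 22]);
translate([1886, 397, 353]) cube([85, 1338, 22]);
translate([2060, 397, 353]) cube([85, 1338, 22]);
translate([2234, 397, 353]) cube([85, 1338, 22]);


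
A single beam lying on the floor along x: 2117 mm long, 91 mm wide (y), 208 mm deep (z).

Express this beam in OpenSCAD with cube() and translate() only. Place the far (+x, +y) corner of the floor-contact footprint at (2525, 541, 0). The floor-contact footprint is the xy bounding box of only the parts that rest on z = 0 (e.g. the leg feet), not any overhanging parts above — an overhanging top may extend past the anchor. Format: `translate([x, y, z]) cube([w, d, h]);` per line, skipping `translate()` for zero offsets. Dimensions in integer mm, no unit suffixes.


translate([408, 450, 0]) cube([2117, 91, 208]);


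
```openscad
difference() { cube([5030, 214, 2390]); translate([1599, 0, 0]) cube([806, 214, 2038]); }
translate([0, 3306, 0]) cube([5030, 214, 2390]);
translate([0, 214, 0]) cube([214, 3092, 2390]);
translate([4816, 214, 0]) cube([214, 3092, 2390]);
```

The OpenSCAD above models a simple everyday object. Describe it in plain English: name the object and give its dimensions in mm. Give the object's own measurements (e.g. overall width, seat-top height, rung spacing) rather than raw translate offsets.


A single room: four walls, each 2390 mm tall and 214 mm thick, enclosing an outside footprint 5030×3520 mm (x × y), no floor or roof. The front and back walls (−y and +y sides) run the full x-width; the side walls fit between their inner faces. A door opening 806 mm wide and 2038 mm tall is cut through the front wall from the floor up, its −x edge 1599 mm from the wall's −x end.


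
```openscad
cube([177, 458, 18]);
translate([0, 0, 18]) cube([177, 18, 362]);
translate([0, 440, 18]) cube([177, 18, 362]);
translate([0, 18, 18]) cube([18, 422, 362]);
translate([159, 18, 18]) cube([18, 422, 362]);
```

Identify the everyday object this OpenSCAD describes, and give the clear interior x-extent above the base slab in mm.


An open box. The internal width is 141 mm.

A 177×458 base slab with four walls standing on it — an open box. The base is 177 mm wide and the walls are 18 mm thick, so the internal width is 177 − 2 × 18 = 141 mm.


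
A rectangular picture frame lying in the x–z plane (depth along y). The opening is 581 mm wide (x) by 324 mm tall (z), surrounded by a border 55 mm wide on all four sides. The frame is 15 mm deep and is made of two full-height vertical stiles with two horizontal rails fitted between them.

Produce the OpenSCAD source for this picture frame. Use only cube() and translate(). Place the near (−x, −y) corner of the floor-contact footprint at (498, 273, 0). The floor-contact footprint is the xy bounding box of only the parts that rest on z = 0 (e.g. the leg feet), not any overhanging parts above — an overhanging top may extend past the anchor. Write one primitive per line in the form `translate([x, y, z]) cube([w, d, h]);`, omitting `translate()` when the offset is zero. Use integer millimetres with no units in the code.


translate([498, 273, 0]) cube([55, 15, 434]);
translate([1134, 273, 0]) cube([55, 15, 434]);
translate([553, 273, 0]) cube([581, 15, 55]);
translate([553, 273, 379]) cube([581, 15, 55]);


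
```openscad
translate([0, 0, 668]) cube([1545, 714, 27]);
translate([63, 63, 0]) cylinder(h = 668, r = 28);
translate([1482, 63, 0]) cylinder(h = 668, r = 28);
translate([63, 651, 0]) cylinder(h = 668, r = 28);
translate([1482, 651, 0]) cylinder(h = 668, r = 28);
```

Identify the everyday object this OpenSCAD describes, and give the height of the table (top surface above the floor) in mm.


A table. The table height is 695 mm.

A 1545×714×27 slab sits at z = 668 on four Ø56 mm round legs — a table. The top surface is at 668 + 27 = 695 mm.


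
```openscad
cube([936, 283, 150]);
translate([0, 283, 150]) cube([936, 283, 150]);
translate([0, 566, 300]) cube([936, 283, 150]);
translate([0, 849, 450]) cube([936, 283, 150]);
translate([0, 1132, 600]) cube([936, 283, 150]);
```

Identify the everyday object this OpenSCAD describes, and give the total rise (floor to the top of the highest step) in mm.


A staircase. The total rise is 750 mm.

5 identical blocks, each offset up and back from the previous — a staircase. Each step is 150 mm tall and there are 5 of them, so the total rise is 5 × 150 = 750 mm.


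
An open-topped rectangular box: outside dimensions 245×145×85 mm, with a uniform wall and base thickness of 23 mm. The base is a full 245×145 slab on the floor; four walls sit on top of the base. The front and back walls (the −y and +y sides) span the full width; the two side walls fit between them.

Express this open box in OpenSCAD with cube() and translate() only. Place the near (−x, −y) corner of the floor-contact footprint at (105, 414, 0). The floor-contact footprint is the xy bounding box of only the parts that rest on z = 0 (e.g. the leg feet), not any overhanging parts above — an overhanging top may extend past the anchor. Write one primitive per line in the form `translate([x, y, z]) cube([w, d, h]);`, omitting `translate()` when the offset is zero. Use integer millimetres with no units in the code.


translate([105, 414, 0]) cube([245, 145, 23]);
translate([105, 414, 23]) cube([245, 23, 62]);
translate([105, 536, 23]) cube([245, 23, 62]);
translate([105, 437, 23]) cube([23, 99, 62]);
translate([327, 437, 23]) cube([23, 99, 62]);


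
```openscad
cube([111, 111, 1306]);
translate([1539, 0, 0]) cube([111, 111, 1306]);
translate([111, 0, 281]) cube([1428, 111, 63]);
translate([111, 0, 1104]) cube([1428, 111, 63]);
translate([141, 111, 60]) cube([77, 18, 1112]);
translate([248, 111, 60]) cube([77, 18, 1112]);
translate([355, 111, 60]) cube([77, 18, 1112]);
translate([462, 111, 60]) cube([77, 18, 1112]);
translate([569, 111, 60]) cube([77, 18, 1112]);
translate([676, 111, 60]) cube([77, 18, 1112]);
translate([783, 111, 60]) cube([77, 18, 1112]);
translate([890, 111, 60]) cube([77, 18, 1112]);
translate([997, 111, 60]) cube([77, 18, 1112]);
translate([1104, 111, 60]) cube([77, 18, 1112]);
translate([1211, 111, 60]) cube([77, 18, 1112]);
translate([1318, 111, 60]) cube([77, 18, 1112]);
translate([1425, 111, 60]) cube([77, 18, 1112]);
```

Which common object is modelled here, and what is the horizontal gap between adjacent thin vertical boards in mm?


A fence section. The picket gap is 30 mm.

Two posts, two rails, 13 pickets — a fence section. Span 1428 mm holds 13 pickets of 77 mm with 14 equal gaps: ⌊(1428 − 13·77) / 14⌋ = 30 mm.


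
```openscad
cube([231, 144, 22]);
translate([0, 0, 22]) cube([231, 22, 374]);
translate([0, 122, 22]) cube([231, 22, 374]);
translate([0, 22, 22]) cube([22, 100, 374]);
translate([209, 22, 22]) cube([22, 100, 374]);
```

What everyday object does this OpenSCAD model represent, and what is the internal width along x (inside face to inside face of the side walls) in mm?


An open box. The internal width is 187 mm.

A 231×144 base slab with four walls standing on it — an open box. The base is 231 mm wide and the walls are 22 mm thick, so the internal width is 231 − 2 × 22 = 187 mm.


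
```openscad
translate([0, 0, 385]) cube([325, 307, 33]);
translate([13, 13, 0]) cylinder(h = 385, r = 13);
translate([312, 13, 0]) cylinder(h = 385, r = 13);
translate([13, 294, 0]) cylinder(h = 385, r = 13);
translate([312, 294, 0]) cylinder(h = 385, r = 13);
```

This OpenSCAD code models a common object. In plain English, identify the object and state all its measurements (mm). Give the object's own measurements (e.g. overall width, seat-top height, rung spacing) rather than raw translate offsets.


A simple wooden stool: a rectangular seat 325 mm (x) by 307 mm (y), 33 mm thick, top face at z = 418 mm, on four round legs, each 26 mm in diameter. The legs rest on z = 0, each leg's axis is inset half a diameter from the nearest pair of seat edges (so the leg's bounding box is flush with the corner).


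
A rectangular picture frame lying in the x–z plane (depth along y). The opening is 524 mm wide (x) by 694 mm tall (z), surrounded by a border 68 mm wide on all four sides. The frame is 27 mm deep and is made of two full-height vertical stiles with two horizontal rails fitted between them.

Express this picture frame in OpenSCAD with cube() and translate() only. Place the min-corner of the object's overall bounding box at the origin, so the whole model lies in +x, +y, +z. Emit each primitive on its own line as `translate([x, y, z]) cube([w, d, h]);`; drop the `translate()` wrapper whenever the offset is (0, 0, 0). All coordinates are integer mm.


cube([68, 27, 830]);
translate([592, 0, 0]) cube([68, 27, 830]);
translate([68, 0, 0]) cube([524, 27, 68]);
translate([68, 0, 762]) cube([524, 27, 68]);


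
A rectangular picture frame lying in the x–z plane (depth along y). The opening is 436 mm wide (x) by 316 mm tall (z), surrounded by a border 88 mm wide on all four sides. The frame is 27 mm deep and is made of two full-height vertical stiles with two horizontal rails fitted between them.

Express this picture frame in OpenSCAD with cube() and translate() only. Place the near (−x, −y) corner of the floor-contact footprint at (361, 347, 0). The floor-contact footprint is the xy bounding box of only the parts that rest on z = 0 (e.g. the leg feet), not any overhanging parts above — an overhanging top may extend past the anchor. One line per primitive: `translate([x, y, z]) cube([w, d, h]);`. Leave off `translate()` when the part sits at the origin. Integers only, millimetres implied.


translate([361, 347, 0]) cube([88, 27, 492]);
translate([885, 347, 0]) cube([88, 27, 492]);
translate([449, 347, 0]) cube([436, 27, 88]);
translate([449, 347, 404]) cube([436, 27, 88]);


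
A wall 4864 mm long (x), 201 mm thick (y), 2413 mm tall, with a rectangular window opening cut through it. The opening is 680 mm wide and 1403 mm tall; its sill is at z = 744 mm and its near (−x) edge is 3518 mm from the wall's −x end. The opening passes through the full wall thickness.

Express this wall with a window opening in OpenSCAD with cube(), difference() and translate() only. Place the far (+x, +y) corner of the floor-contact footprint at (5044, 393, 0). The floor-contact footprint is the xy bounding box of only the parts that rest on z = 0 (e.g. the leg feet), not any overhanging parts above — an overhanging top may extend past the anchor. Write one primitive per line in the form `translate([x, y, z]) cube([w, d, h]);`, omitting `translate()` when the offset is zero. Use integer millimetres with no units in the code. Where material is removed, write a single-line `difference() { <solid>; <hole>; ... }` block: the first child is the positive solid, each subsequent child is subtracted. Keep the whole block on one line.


difference() { translate([180, 192, 0]) cube([4864, 201, 2413]); translate([3698, 192, 744]) cube([680, 201, 1403]); }


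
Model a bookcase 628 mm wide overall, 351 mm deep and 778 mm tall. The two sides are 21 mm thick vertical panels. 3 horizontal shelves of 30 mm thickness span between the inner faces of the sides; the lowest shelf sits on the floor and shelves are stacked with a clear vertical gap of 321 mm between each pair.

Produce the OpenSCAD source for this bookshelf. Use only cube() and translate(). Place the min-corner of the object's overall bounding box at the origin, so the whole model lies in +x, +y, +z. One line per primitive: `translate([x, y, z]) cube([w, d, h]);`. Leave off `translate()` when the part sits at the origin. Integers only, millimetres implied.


cube([21, 351, 778]);
translate([607, 0, 0]) cube([21, 351, 778]);
translate([21, 0, 0]) cube([586, 351, 30]);
translate([21, 0, 351]) cube([586, 351, 30]);
translate([21, 0, 702]) cube([586, 351, 30]);


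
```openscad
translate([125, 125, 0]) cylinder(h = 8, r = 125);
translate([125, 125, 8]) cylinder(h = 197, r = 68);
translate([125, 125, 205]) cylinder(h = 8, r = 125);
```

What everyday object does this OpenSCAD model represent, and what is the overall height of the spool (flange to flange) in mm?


A spool. The overall height is 213 mm.

Three coaxial cylinders, large–small–large — a spool. Two 8 mm flanges and a 197 mm core give 8 + 197 + 8 = 213 mm.


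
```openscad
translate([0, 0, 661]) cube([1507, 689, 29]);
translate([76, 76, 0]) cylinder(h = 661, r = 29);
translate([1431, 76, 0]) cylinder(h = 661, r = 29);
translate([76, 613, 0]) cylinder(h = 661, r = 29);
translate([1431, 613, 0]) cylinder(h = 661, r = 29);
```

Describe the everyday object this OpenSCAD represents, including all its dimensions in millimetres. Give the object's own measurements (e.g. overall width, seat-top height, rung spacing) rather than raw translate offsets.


A table: top 1507 mm (x) × 689 mm (y), 29 mm thick, upper face at z = 690 mm, on four round legs of 58 mm diameter, each leg's bounding box inset 47 mm from the nearest pair of top edges from z = 0 to the bottom of the top.


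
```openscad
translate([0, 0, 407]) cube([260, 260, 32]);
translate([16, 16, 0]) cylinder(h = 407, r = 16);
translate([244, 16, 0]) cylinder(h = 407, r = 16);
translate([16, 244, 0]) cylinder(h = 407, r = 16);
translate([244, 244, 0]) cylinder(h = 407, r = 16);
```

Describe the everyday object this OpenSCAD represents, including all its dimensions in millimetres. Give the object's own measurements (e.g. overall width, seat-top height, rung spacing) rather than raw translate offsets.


A simple wooden stool: a rectangular seat 260 mm (x) by 260 mm (y), 32 mm thick, top face at z = 439 mm, on four round legs, each 32 mm in diameter. The legs rest on z = 0, each leg's axis is inset half a diameter from the nearest pair of seat edges (so the leg's bounding box is flush with the corner).


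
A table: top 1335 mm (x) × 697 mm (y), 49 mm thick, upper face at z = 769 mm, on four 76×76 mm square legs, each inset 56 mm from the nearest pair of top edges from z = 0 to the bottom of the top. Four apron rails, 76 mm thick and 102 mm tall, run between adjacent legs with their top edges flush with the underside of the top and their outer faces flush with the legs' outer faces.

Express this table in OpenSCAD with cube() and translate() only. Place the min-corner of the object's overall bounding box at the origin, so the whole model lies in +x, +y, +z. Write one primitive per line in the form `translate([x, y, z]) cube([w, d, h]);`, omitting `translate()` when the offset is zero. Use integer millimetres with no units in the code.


translate([0, 0, 720]) cube([1335, 697, 49]);
translate([56, 56, 0]) cube([76, 76, 720]);
translate([1203, 56, 0]) cube([76, 76, 720]);
translate([56, 565, 0]) cube([76, 76, 720]);
translate([1203, 565, 0]) cube([76, 76, 720]);
translate([132, 56, 618]) cube([1071, 76, 102]);
translate([132, 565, 618]) cube([1071, 76, 102]);
translate([56, 132, 618]) cube([76, 433, 102]);
translate([1203, 132, 618]) cube([76, 433, 102]);


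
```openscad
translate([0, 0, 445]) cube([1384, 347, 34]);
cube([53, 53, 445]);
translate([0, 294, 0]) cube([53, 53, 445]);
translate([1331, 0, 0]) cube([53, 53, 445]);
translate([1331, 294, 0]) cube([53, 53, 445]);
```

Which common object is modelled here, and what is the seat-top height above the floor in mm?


A bench. The seat-top height is 479 mm.

A long slab on four corner posts — a bench. The slab sits at z = 445 with thickness 34, so the top is 445 + 34 = 479 mm.


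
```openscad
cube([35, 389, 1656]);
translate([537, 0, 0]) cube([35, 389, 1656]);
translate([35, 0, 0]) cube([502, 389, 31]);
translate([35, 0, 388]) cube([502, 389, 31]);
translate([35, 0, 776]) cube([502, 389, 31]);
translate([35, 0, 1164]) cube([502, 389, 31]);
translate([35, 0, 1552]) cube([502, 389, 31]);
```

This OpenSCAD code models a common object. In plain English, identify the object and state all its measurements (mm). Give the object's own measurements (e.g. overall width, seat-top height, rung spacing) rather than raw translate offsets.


An open bookshelf. Two side panels, each 35 mm thick, 389 mm deep and 1656 mm tall, stand 572 mm apart (outside-to-outside). Between them sit 5 shelves, each 31 mm thick and 389 mm deep, spanning the full gap between the sides. The bottom shelf rests on the floor (its underside at z = 0) and the clear gap between one shelf's top and the next shelf's underside is 357 mm.


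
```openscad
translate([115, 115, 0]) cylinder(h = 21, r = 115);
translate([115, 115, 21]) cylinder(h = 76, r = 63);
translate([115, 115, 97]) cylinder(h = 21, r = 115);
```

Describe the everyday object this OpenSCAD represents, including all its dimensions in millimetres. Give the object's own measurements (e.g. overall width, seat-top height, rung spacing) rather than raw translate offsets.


A spool: two coaxial disc flanges of radius 115 mm and thickness 21 mm, joined by a core cylinder of radius 63 mm and height 76 mm. The lower flange rests on z = 0 and the three cylinders share a vertical axis.


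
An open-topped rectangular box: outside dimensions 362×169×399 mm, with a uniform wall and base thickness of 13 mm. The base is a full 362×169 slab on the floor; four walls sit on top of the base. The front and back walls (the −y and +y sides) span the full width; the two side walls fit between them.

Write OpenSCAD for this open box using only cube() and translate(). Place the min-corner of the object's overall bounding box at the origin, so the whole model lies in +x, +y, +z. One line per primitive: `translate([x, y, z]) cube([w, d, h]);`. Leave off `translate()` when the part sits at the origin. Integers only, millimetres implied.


cube([362, 169, 13]);
translate([0, 0, 13]) cube([362, 13, 386]);
translate([0, 156, 13]) cube([362, 13, 386]);
translate([0, 13, 13]) cube([13, 143, 386]);
translate([349, 13, 13]) cube([13, 143, 386]);


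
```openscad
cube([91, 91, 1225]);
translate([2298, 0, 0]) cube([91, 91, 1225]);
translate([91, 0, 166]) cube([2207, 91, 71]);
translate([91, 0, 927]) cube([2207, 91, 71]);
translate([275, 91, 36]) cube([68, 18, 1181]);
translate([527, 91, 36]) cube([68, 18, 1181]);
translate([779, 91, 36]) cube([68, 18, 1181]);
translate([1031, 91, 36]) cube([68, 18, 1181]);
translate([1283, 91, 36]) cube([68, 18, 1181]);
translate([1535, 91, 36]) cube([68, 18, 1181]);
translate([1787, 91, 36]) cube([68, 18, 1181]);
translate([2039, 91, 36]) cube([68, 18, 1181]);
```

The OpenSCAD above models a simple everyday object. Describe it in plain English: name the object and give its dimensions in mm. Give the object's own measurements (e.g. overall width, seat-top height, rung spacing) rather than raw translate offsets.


A fence section. Two 91×91 mm posts, 1225 mm tall, stand on the floor with a clear span of 2207 mm between their inner faces. Two horizontal rails of 91×71 mm section span the gap between the posts with their undersides at z = 166 mm and z = 927 mm, flush with the posts' −y face. 8 pickets, each 68 mm wide, 18 mm thick and 1181 mm tall, are fixed to the +y face of the rails with their bottoms at z = 36 mm, spaced across the span with a 184 mm gap after the −x post and between neighbouring pickets, with 191 mm left before the +x post.


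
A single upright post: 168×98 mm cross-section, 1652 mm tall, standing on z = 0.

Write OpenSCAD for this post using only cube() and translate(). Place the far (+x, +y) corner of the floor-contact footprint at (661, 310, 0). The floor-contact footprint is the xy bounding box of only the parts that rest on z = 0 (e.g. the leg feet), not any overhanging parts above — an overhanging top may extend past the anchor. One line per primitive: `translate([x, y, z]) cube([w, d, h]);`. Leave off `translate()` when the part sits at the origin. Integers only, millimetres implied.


translate([493, 212, 0]) cube([168, 98, 1652]);


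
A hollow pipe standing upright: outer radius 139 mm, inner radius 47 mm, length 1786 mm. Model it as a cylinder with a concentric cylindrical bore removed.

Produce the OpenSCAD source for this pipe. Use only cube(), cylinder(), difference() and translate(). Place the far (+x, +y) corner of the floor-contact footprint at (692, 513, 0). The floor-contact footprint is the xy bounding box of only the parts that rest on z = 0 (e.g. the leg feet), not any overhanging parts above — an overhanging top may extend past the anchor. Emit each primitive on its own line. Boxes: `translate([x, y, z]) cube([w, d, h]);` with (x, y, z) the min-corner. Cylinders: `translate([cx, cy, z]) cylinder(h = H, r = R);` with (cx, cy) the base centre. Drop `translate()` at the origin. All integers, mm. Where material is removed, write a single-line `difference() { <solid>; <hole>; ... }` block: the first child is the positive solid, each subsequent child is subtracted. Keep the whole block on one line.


difference() { translate([553, 374, 0]) cylinder(h = 1786, r = 139); translate([553, 374, 0]) cylinder(h = 1786, r = 47); }


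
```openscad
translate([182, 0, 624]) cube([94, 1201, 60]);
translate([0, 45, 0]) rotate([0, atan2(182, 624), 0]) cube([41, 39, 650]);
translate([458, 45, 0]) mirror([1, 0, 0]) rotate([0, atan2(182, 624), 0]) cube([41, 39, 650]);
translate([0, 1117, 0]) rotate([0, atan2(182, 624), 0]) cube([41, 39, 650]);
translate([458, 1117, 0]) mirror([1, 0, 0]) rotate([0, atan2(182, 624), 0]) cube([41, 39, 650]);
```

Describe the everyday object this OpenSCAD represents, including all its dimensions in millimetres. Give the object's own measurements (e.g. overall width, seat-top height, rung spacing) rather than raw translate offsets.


A sawhorse. A 94×1201×60 mm beam (x, y, z) sits on two A-frame leg pairs. Each pair is two raked legs of 41×39 mm section (39 mm along y) splaying symmetrically in x. Each leg rises 624 mm vertically over 182 mm of horizontal reach and is 650 mm long along its own axis. Every leg's outer bottom edge rests on the floor and its outer top edge meets a bottom edge of the beam — the left legs (tilting toward +x) meet the beam's −x bottom edge, the right legs (their mirror images, tilting toward −x) meet its +x bottom edge — so the leg tops tuck under the beam, the beam's underside is 624 mm above the floor, and the feet are 458 mm apart outside-to-outside with the beam centred between them. The two leg pairs are set in 45 mm from either end of the beam.


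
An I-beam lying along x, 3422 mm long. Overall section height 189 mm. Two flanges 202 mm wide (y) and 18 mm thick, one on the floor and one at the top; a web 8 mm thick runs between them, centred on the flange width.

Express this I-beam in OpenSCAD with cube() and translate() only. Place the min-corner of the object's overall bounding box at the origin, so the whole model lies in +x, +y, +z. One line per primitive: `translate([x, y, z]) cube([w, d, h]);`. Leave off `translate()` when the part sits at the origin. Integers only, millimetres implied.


cube([3422, 202, 18]);
translate([0, 97, 18]) cube([3422, 8, 153]);
translate([0, 0, 171]) cube([3422, 202, 18]);


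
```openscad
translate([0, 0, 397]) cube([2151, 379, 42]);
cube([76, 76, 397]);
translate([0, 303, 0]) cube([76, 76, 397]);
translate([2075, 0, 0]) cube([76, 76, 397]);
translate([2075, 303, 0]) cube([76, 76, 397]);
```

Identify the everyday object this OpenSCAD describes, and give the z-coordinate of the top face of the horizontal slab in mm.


A bench. The seat-top height is 439 mm.

A long slab on four corner posts — a bench. The slab sits at z = 397 with thickness 42, so the top is 397 + 42 = 439 mm.


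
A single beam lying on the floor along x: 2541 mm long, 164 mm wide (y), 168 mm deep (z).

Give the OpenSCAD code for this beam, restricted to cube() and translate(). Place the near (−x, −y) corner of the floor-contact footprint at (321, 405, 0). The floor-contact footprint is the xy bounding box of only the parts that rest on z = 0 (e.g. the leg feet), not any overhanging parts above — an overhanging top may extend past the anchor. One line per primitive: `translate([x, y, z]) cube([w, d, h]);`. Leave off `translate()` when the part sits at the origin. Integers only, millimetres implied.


translate([321, 405, 0]) cube([2541, 164, 168]);


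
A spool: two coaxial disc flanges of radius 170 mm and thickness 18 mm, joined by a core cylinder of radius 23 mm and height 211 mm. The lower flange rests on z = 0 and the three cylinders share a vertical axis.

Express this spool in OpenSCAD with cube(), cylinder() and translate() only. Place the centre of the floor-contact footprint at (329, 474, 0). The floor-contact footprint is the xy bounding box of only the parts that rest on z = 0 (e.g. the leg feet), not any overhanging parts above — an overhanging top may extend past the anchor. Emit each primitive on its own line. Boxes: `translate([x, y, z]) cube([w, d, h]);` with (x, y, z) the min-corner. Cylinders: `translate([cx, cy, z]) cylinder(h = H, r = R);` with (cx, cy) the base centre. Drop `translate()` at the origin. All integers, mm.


translate([329, 474, 0]) cylinder(h = 18, r = 170);
translate([329, 474, 18]) cylinder(h = 211, r = 23);
translate([329, 474, 229]) cylinder(h = 18, r = 170);


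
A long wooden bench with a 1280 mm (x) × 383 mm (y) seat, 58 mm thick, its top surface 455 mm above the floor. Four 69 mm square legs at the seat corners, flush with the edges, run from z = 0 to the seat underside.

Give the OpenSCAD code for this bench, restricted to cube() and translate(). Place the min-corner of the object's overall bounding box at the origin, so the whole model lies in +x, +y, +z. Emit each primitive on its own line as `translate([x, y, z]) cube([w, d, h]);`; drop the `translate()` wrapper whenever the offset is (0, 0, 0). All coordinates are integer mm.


translate([0, 0, 397]) cube([1280, 383, 58]);
cube([69, 69, 397]);
translate([0, 314, 0]) cube([69, 69, 397]);
translate([1211, 0, 0]) cube([69, 69, 397]);
translate([1211, 314, 0]) cube([69, 69, 397]);


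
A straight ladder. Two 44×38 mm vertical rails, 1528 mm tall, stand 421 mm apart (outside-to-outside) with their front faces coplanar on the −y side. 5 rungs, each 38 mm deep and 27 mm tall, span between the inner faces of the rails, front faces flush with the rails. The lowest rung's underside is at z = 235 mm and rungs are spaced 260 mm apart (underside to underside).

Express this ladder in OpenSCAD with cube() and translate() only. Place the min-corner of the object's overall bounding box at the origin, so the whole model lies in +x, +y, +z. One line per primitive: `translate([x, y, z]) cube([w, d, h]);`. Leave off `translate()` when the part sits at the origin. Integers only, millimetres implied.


// rung span = 421 - 2*44 = 333
// rung[k] z = 235 + k*260
cube([44, 38, 1528]);
translate([377, 0, 0]) cube([44, 38, 1528]);
translate([44, 0, 235]) cube([333, 38, 27]);
translate([44, 0, 495]) cube([333, 38, 27]);
translate([44, 0, 755]) cube([333, 38, 27]);
translate([44, 0, 1015]) cube([333, 38, 27]);
translate([44, 0, 1275]) cube([333, 38, 27]);


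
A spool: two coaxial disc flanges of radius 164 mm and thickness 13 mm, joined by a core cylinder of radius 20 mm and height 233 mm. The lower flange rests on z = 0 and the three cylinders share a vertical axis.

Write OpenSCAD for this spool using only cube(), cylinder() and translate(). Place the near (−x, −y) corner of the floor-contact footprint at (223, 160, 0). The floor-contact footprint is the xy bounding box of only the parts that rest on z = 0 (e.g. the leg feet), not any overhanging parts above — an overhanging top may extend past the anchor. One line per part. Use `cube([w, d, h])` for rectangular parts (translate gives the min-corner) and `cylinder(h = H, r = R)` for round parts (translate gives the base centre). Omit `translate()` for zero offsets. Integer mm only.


translate([387, 324, 0]) cylinder(h = 13, r = 164);
translate([387, 324, 13]) cylinder(h = 233, r = 20);
translate([387, 324, 246]) cylinder(h = 13, r = 164);


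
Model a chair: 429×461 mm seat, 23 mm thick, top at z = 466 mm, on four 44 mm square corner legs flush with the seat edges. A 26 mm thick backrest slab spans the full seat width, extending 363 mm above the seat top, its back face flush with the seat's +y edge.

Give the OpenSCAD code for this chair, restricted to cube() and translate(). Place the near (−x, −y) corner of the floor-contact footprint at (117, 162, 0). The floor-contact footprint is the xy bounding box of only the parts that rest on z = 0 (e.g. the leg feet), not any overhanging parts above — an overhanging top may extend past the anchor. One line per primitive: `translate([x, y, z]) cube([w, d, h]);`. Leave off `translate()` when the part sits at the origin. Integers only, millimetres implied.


translate([117, 162, 443]) cube([429, 461, 23]);
translate([117, 162, 0]) cube([44, 44, 443]);
translate([502, 162, 0]) cube([44, 44, 443]);
translate([117, 579, 0]) cube([44, 44, 443]);
translate([502, 579, 0]) cube([44, 44, 443]);
translate([117, 597, 466]) cube([429, 26, 363]);


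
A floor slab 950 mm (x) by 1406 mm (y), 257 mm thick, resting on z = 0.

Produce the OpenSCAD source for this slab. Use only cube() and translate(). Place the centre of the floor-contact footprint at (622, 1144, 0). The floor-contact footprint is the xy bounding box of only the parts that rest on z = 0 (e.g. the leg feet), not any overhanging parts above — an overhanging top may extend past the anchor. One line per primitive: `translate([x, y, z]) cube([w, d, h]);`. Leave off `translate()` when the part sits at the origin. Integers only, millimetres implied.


translate([147, 441, 0]) cube([950, 1406, 257]);


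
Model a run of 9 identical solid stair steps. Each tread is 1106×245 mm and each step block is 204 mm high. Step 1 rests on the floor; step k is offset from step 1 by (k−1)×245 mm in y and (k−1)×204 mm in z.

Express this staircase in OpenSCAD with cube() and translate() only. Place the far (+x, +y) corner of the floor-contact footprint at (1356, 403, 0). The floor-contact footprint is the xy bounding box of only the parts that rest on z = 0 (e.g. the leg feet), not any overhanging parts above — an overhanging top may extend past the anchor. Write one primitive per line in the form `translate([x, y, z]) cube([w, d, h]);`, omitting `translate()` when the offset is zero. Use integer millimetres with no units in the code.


translate([250, 158, 0]) cube([1106, 245, 204]);
translate([250, 403, 204]) cube([1106, 245, 204]);
translate([250, 648, 408]) cube([1106, 245, 204]);
translate([250, 893, 612]) cube([1106, 245, 204]);
translate([250, 1138, 816]) cube([1106, 245, 204]);
translate([250, 1383, 1020]) cube([1106, 245, 204]);
translate([250, 1628, 1224]) cube([1106, 245, 204]);
translate([250, 1873, 1428]) cube([1106, 245, 204]);
translate([250, 2118, 1632]) cube([1106, 245, 204]);


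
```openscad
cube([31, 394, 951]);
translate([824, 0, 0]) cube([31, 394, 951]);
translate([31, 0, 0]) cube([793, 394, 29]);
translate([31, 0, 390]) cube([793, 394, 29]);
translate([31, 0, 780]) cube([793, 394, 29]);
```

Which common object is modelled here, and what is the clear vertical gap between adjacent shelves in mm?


A bookshelf. The clear shelf gap is 361 mm.

Two tall side panels with 3 horizontal boards between them — a bookshelf. The first two shelf undersides are at z = 0 and z = 390; with shelf thickness 29, the clear gap is 390 − 0 − 29 = 361 mm.


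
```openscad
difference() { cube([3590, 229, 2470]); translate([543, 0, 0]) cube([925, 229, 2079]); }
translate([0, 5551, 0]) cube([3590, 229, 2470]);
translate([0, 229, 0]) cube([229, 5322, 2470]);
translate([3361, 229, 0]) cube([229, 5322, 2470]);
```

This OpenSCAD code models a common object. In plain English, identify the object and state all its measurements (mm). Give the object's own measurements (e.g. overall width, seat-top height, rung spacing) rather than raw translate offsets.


A single room: four walls, each 2470 mm tall and 229 mm thick, enclosing an outside footprint 3590×5780 mm (x × y), no floor or roof. The front and back walls (−y and +y sides) run the full x-width; the side walls fit between their inner faces. A door opening 925 mm wide and 2079 mm tall is cut through the front wall from the floor up, its −x edge 543 mm from the wall's −x end.


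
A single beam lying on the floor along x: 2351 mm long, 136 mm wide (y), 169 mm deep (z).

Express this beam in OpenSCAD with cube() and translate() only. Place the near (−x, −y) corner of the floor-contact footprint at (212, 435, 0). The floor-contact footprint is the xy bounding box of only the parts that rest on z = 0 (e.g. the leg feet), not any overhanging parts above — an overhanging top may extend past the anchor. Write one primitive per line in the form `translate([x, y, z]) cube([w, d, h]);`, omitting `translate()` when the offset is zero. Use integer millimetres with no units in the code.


translate([212, 435, 0]) cube([2351, 136, 169]);


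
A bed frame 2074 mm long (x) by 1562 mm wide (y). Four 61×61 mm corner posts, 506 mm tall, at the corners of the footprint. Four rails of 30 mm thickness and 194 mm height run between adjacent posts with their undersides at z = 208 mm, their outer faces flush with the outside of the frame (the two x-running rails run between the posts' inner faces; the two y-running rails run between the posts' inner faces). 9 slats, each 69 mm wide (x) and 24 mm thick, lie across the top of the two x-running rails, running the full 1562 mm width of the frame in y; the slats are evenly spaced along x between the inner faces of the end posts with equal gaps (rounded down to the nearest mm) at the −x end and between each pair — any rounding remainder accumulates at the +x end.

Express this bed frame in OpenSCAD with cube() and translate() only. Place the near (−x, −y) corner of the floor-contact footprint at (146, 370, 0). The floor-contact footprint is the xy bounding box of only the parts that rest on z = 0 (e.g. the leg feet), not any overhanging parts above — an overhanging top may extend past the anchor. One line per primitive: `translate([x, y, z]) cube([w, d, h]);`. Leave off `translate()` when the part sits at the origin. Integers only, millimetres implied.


translate([146, 370, 0]) cube([61, 61, 506]);
translate([146, 1871, 0]) cube([61, 61, 506]);
translate([2159, 370, 0]) cube([61, 61, 506]);
translate([2159, 1871, 0]) cube([61, 61, 506]);
translate([207, 370, 208]) cube([1952, 30, 194]);
translate([207, 1902, 208]) cube([1952, 30, 194]);
translate([146, 431, 208]) cube([30, 1440, 194]);
translate([2190, 431, 208]) cube([30, 1440, 194]);
translate([340, 370, 402]) cube([69, 1562, 24]);
translate([542, 370, 402]) cube([69, 1562, 24]);
translate([744, 370, 402]) cube([69, 1562, 24]);
translate([946, 370, 402]) cube([69, 1562, 24]);
translate([1148, 370, 402]) cube([69, 1562, 24]);
translate([1350, 370, 402]) cube([69, 1562, 24]);
translate([1552, 370, 402]) cube([69, 1562, 24]);
translate([1754, 370, 402]) cube([69, 1562, 24]);
translate([1956, 370, 402]) cube([69, 1562, 24]);
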